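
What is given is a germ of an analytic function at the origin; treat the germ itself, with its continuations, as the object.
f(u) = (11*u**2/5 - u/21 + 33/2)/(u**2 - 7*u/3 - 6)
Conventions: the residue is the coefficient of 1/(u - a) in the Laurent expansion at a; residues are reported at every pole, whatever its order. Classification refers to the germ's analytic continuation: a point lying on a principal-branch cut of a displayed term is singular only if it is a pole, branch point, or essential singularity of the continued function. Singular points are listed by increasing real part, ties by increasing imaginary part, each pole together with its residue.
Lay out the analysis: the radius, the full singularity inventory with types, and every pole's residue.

Denominator factor (u**2 - 7*u/3 - 6): discriminant 265/9, real irrational roots 7/6 + (1/6)*sqrt(265) and 7/6 - (1/6)*sqrt(265); poles of order 1, moduli 7/6 + (1/6)*sqrt(265) and -7/6 + (1/6)*sqrt(265).
The radius of convergence is the smallest modulus among the singular points: -7/6 + (1/6)*sqrt(265).
The factor u**2 - 7*u/3 - 6 splits as (u - a)(u - a') with a = 7/6 - (1/6)*sqrt(265), a' = 7/6 + (1/6)*sqrt(265). At the order-1 pole a set g(u) = (u - a)*f(u) = [11*u**2/5 - u/21 + 33/2] / (u - a').
Simple pole: residue = g(a) at a = 7/6 - (1/6)*sqrt(265), which is 89/35 - (1069/2650)*sqrt(265).
The factor u**2 - 7*u/3 - 6 splits as (u - a)(u - a') with a = 7/6 + (1/6)*sqrt(265), a' = 7/6 - (1/6)*sqrt(265). At the order-1 pole a set g(u) = (u - a)*f(u) = [11*u**2/5 - u/21 + 33/2] / (u - a').
Simple pole: residue = g(a) at a = 7/6 + (1/6)*sqrt(265), which is 89/35 + (1069/2650)*sqrt(265).
List the singular points by increasing real part (a conjugate pair: the negative imaginary part first).

Radius of convergence at 0: -7/6 + (1/6)*sqrt(265).
At 7/6 - (1/6)*sqrt(265): a pole of order 1; residue 89/35 - (1069/2650)*sqrt(265).
At 7/6 + (1/6)*sqrt(265): a pole of order 1; residue 89/35 + (1069/2650)*sqrt(265).


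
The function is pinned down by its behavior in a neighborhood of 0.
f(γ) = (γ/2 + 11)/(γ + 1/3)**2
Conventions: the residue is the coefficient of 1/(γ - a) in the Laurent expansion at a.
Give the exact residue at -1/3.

At the order-2 pole -1/3 set g(γ) = (γ - (-1/3))^2*f(γ) = γ/2 + 11.
Order-2 pole: residue = g'(a); g'(-1/3) = 1/2, so the residue is 1/2.

The residue is 1/2.


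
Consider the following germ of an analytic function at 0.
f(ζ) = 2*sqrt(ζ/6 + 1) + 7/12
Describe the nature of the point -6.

The term (2)*sqrt(1 - ζ/(-6)) has argument 1 - -6/(-6) = 0 at -6: a square-root (algebraic, two-sheeted) branch point; the remaining terms are analytic or single-valued there.

The point is an algebraic (square-root) branch point.


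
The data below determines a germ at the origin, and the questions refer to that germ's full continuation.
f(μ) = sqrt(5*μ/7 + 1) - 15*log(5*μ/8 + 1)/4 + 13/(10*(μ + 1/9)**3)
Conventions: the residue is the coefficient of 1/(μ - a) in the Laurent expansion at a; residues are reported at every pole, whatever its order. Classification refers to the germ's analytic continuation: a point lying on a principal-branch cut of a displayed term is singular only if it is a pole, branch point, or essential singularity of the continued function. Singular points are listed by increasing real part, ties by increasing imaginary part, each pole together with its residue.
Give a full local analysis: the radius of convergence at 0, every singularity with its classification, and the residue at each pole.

Denominator factor (μ + 1/9)^3: pole of order 3 at -1/9, modulus 1/9.
Branch term (1)*sqrt(1 - μ/(-7/5)): its argument vanishes at μ = -7/5, a square-root branch point, modulus 7/5.
Branch term (-15/4)*log(1 - μ/(-8/5)): its argument vanishes at μ = -8/5, a logarithmic branch point, modulus 8/5.
The radius of convergence is the smallest modulus among the singular points: 1/9.
The branch terms are analytic at -1/9 and contribute nothing to the residue; only the rational part matters.
At the order-3 pole -1/9 set g(μ) = (μ - (-1/9))^3*(rational part) = 13/10.
Order-3 pole: residue = g''(a)/2; g''(-1/9) = 0, so the residue is 0.
List the singular points by increasing real part (a conjugate pair: the negative imaginary part first).

Radius of convergence at 0: 1/9.
At -8/5: a logarithmic branch point.
At -7/5: an algebraic (square-root) branch point.
At -1/9: a pole of order 3; residue 0.


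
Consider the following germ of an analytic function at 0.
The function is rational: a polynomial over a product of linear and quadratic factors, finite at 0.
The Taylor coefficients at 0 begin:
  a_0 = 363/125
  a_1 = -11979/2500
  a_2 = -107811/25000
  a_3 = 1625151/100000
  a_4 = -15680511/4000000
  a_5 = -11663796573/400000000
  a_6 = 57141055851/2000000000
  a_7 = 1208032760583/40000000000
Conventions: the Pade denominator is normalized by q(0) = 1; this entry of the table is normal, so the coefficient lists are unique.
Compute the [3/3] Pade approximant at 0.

The Pade approximant has numerator coefficients [363/125, -28667966382/13892369875, -276091992/106048625, 9005077488/2778473975]; denominator coefficients [1, 2088083367/2222779180, 95068691157/44455583600, 394192173749/889111672000].

Taylor coefficients needed (read off): a_0 = 363/125, a_1 = -11979/2500, a_2 = -107811/25000, a_3 = 1625151/100000, a_4 = -15680511/4000000, a_5 = -11663796573/400000000, a_6 = 57141055851/2000000000.
Write the denominator as Q(x) = 1 + q1*x + q2*x^2 + q3*x^3. Requiring Q*f - P = O(x^7) with deg P <= 3 kills the coefficients of x^4..x^6 in Q*f:
  x^4: a_4 + q1*a_3 + q2*a_2 + q3*a_1 = 0, i.e. -15680511/4000000 + (1625151/100000)*q1 + (-107811/25000)*q2 + (-11979/2500)*q3 = 0.
  x^5: a_5 + q1*a_4 + q2*a_3 + q3*a_2 = 0, i.e. -11663796573/400000000 + (-15680511/4000000)*q1 + (1625151/100000)*q2 + (-107811/25000)*q3 = 0.
  x^6: a_6 + q1*a_5 + q2*a_4 + q3*a_3 = 0, i.e. 57141055851/2000000000 + (-11663796573/400000000)*q1 + (-15680511/4000000)*q2 + (1625151/100000)*q3 = 0.
Solving this linear system: q1 = 2088083367/2222779180, q2 = 95068691157/44455583600, q3 = 394192173749/889111672000.
The numerator is Q*f truncated at degree 3: P0 = a_0 = 363/125; P1 = a_1 + q1*a_0 = -28667966382/13892369875; P2 = a_2 + q1*a_1 + q2*a_0 = -276091992/106048625; P3 = a_3 + q1*a_2 + q2*a_1 + q3*a_0 = 9005077488/2778473975.


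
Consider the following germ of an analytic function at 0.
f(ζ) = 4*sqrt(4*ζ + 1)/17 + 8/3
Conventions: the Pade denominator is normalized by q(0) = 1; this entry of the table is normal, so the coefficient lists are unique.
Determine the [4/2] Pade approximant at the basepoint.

The Pade approximant has numerator coefficients [148/51, 2144/153, 2336/153, 16/17, -8/51]; denominator coefficients [1, 14/3, 14/3].

Taylor coefficients needed (expand at 0): a_0 = 148/51, a_1 = 8/17, a_2 = -8/17, a_3 = 16/17, a_4 = -40/17, a_5 = 112/17, a_6 = -336/17.
Write the denominator as Q(ζ) = 1 + q1*ζ + q2*ζ^2. Requiring Q*f - P = O(ζ^7) with deg P <= 4 kills the coefficients of ζ^5..ζ^6 in Q*f:
  ζ^5: a_5 + q1*a_4 + q2*a_3 = 0, i.e. 112/17 + (-40/17)*q1 + (16/17)*q2 = 0.
  ζ^6: a_6 + q1*a_5 + q2*a_4 = 0, i.e. -336/17 + (112/17)*q1 + (-40/17)*q2 = 0.
Solving this linear system: q1 = 14/3, q2 = 14/3.
The numerator is Q*f truncated at degree 4: P0 = a_0 = 148/51; P1 = a_1 + q1*a_0 = 2144/153; P2 = a_2 + q1*a_1 + q2*a_0 = 2336/153; P3 = a_3 + q1*a_2 + q2*a_1 = 16/17; P4 = a_4 + q1*a_3 + q2*a_2 = -8/51.


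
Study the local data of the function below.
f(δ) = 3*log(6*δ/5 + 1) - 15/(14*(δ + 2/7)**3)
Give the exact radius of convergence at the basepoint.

The radius of convergence is 2/7.

Denominator factor (δ + 2/7)^3: pole of order 3 at -2/7, modulus 2/7.
Branch term (3)*log(1 - δ/(-5/6)): its argument vanishes at δ = -5/6, a logarithmic branch point, modulus 5/6.
The radius of convergence is the smallest modulus among the singular points: 2/7.


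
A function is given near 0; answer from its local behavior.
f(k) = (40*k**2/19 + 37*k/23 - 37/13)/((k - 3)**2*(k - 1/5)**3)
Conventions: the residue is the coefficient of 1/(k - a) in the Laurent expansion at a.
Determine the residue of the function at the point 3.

At the order-2 pole 3 set g(k) = (k - (3))^2*f(k) = (40*k**2/19 + 37*k/23 - 37/13)/(k - 1/5)**3.
Order-2 pole: residue = g'(a); g'(3) = -5810125/15588664, so the residue is -5810125/15588664.

The residue is -5810125/15588664.


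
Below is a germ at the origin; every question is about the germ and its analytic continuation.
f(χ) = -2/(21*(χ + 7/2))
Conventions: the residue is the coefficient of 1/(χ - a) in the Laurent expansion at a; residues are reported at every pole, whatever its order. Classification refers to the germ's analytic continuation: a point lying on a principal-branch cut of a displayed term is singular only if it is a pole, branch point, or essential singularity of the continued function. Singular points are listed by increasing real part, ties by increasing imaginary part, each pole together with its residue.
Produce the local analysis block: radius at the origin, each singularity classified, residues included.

Denominator factor (χ + 7/2): pole of order 1 at -7/2, modulus 7/2.
The radius of convergence is the smallest modulus among the singular points: 7/2.
At the order-1 pole -7/2 set g(χ) = (χ - (-7/2))*f(χ) = -2/21.
Simple pole: residue = g(a) at a = -7/2, which is -2/21.

Radius of convergence at 0: 7/2.
At -7/2: a pole of order 1; residue -2/21.


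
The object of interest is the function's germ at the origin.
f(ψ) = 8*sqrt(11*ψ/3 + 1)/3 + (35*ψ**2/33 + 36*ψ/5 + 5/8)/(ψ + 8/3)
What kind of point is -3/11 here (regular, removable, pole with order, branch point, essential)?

The point is an algebraic (square-root) branch point.

The term (8/3)*sqrt(1 - ψ/(-3/11)) has argument 1 - -3/11/(-3/11) = 0 at -3/11: a square-root (algebraic, two-sheeted) branch point; the remaining terms are analytic or single-valued there.


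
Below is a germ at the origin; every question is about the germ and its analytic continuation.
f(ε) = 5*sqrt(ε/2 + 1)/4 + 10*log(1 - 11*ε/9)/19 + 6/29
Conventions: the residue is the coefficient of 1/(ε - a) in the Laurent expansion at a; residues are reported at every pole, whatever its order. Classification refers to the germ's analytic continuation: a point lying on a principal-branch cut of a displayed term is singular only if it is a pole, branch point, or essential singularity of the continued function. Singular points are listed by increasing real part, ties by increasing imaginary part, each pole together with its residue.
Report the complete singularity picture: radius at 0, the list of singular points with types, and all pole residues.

Branch term (5/4)*sqrt(1 - ε/(-2)): its argument vanishes at ε = -2, a square-root branch point, modulus 2.
Branch term (10/19)*log(1 - ε/(9/11)): its argument vanishes at ε = 9/11, a logarithmic branch point, modulus 9/11.
The radius of convergence is the smallest modulus among the singular points: 9/11.
List the singular points by increasing real part (a conjugate pair: the negative imaginary part first).

Radius of convergence at 0: 9/11.
At -2: an algebraic (square-root) branch point.
At 9/11: a logarithmic branch point.


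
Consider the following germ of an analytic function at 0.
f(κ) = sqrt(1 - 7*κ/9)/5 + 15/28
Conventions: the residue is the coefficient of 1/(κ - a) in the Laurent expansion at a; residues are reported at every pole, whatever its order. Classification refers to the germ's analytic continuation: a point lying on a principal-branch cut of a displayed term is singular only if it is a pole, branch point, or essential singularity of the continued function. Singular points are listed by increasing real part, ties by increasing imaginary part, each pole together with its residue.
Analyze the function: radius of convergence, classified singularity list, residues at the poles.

Branch term (1/5)*sqrt(1 - κ/(9/7)): its argument vanishes at κ = 9/7, a square-root branch point, modulus 9/7.
The radius of convergence is the smallest modulus among the singular points: 9/7.

Radius of convergence at 0: 9/7.
At 9/7: an algebraic (square-root) branch point.


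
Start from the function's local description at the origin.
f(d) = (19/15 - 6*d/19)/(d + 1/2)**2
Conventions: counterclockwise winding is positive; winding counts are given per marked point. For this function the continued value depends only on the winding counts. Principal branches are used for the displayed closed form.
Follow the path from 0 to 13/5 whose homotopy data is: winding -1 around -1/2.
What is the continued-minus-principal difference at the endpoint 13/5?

Continued minus principal equals 0.

The function is rational, hence single-valued: continuing it around any pole returns the same value, so the difference is 0.


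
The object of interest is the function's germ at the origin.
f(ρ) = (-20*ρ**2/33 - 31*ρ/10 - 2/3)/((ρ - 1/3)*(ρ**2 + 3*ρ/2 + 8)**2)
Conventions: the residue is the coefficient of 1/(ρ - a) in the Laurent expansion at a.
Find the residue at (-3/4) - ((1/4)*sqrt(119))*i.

The factor ρ**2 + 3*ρ/2 + 8 splits as (ρ - a)(ρ - a') with a = (-3/4) - ((1/4)*sqrt(119))*i, a' = (-3/4) + ((1/4)*sqrt(119))*i. At the order-2 pole a set g(ρ) = (ρ - a)^2*f(ρ) = [(-20*ρ**2/33 - 31*ρ/10 - 2/3)/(ρ - 1/3)] / (ρ - a')^2.
Order-2 pole: residue = g'(a); g'((-3/4) - ((1/4)*sqrt(119))*i) = (15747/1321375) - ((47380337/18711991375)*sqrt(119))*i, so the residue is (15747/1321375) - ((47380337/18711991375)*sqrt(119))*i.

The residue is (15747/1321375) - ((47380337/18711991375)*sqrt(119))*i.


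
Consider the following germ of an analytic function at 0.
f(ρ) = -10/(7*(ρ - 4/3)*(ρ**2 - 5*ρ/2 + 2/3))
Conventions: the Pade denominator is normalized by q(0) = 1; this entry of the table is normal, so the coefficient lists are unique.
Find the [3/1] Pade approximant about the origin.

The Pade approximant has numerator coefficients [45/28, 16299/8512, 28701/17024, 154845/136192]; denominator coefficients [1, -5029/1520].

Taylor coefficients needed (expand at 0): a_0 = 45/28, a_1 = 405/56, a_2 = 11475/448, a_3 = 38475/448, a_4 = 2036745/7168.
Write the denominator as Q(ρ) = 1 + q1*ρ. Requiring Q*f - P = O(ρ^5) with deg P <= 3 kills the coefficients of ρ^4..ρ^4 in Q*f:
  ρ^4: a_4 + q1*a_3 = 0, i.e. 2036745/7168 + (38475/448)*q1 = 0.
Solving this linear system: q1 = -5029/1520.
The numerator is Q*f truncated at degree 3: P0 = a_0 = 45/28; P1 = a_1 + q1*a_0 = 16299/8512; P2 = a_2 + q1*a_1 = 28701/17024; P3 = a_3 + q1*a_2 = 154845/136192.


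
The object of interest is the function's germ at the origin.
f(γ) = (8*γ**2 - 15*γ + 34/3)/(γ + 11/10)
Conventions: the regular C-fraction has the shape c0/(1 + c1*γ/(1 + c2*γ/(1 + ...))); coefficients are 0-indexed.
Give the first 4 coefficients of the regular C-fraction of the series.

The regular C-fraction coefficients are [340/33, 835/374, -28599/28390, 3061088/7960055].

Taylor coefficients (expand at 0): a_0 = 340/33, a_1 = -8350/363, a_2 = 112540/3993, a_3 = -1125400/43923.
c0 = a_0 = 340/33. Peel one level at a time: if S = 1 + c*γ/S' with S'(0) = 1, then c is the γ-coefficient of S and S' = c*γ/(S - 1).
S_1 = c0/f = 1 + (835/374)*γ + (28599/12716)*γ^2 + ...; c1 = 835/374.
S_2 = c1*γ/(S_1 - 1) = 1 + (-28599/28390)*γ + (270096/697225)*γ^2 + ...; c2 = -28599/28390.
S_3 = c2*γ/(S_2 - 1) = 1 + (3061088/7960055)*γ + ...; c3 = 3061088/7960055.


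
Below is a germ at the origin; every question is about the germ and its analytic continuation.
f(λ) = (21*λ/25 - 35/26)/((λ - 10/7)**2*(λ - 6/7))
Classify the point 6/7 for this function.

The point is a pole of order 1.

The denominator factor λ - 6/7 vanishes at 6/7 and appears to the power 1; the numerator there equals -407/650, nonzero, and no other factor vanishes.
Hence a pole whose order is the multiplicity, 1.


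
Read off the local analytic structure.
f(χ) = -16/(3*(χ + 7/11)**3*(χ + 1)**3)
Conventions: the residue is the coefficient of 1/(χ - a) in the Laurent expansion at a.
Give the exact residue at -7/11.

The residue is -161051/32.

At the order-3 pole -7/11 set g(χ) = (χ - (-7/11))^3*f(χ) = -16/(3*(χ + 1)**3).
Order-3 pole: residue = g''(a)/2; g''(-7/11) = -161051/16, so the residue is -161051/32.


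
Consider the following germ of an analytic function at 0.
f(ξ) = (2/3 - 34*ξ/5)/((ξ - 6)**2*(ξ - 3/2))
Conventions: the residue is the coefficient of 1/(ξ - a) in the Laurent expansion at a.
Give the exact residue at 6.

At the order-2 pole 6 set g(ξ) = (ξ - (6))^2*f(ξ) = (2/3 - 34*ξ/5)/(ξ - 3/2).
Order-2 pole: residue = g'(a); g'(6) = 572/1215, so the residue is 572/1215.

The residue is 572/1215.


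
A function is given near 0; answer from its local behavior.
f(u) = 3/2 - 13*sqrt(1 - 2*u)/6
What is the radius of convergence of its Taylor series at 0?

The radius of convergence is 1/2.

Branch term (-13/6)*sqrt(1 - u/(1/2)): its argument vanishes at u = 1/2, a square-root branch point, modulus 1/2.
The radius of convergence is the smallest modulus among the singular points: 1/2.


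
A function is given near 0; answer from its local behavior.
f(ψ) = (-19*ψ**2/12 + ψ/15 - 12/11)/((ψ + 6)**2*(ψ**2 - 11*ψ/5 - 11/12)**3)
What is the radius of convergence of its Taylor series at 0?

The radius of convergence is -11/10 + (1/30)*sqrt(1914).

Denominator factor (ψ**2 - 11*ψ/5 - 11/12)^3: discriminant 638/75, real irrational roots 11/10 + (1/30)*sqrt(1914) and 11/10 - (1/30)*sqrt(1914); poles of order 3, moduli 11/10 + (1/30)*sqrt(1914) and -11/10 + (1/30)*sqrt(1914).
Denominator factor (ψ + 6)^2: pole of order 2 at -6, modulus 6.
The radius of convergence is the smallest modulus among the singular points: -11/10 + (1/30)*sqrt(1914).


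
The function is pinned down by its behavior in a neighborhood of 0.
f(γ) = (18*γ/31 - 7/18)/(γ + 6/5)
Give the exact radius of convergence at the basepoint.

The radius of convergence is 6/5.

Denominator factor (γ + 6/5): pole of order 1 at -6/5, modulus 6/5.
The radius of convergence is the smallest modulus among the singular points: 6/5.


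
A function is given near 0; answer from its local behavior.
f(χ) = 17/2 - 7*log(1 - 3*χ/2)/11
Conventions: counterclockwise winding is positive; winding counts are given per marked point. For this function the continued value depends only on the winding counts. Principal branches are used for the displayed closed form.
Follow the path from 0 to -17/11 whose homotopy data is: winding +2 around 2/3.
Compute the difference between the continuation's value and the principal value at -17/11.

The rational part is single-valued and drops out of the difference; each branch term changes only by its own monodromy.
(-7/11)*log(1 - χ/(2/3)): each positive loop around 2/3 adds 2*pi*i to the log, so winding +2 contributes (-7/11)*(2)*2*pi*i = -(28/11)*pi*i.
Summing the contributions at χ = -17/11 gives -(28/11)*pi*i.

Continued minus principal equals -(28/11)*pi*i.


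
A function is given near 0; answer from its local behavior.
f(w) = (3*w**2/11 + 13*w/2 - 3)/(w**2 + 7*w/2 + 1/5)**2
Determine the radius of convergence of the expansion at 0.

The radius of convergence is 7/4 - (1/20)*sqrt(1145).

Denominator factor (w**2 + 7*w/2 + 1/5)^2: discriminant 229/20, real irrational roots -7/4 + (1/20)*sqrt(1145) and -7/4 - (1/20)*sqrt(1145); poles of order 2, moduli 7/4 - (1/20)*sqrt(1145) and 7/4 + (1/20)*sqrt(1145).
The radius of convergence is the smallest modulus among the singular points: 7/4 - (1/20)*sqrt(1145).


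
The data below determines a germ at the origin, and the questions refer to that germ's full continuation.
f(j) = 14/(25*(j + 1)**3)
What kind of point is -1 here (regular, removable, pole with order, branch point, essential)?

The point is a pole of order 3.

The denominator factor j + 1 vanishes at -1 and appears to the power 3; the numerator there equals 14/25, nonzero, and no other factor vanishes.
Hence a pole whose order is the multiplicity, 3.


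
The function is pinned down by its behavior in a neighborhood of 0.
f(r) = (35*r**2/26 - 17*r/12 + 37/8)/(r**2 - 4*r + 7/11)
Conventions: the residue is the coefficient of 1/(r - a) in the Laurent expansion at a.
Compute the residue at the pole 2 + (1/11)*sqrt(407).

The factor r**2 - 4*r + 7/11 splits as (r - a)(r - a') with a = 2 + (1/11)*sqrt(407), a' = 2 - (1/11)*sqrt(407). At the order-1 pole a set g(r) = (r - a)*f(r) = [35*r**2/26 - 17*r/12 + 37/8] / (r - a').
Simple pole: residue = g(a) at a = 2 + (1/11)*sqrt(407), which is 619/312 + (40169/253968)*sqrt(407).

The residue is 619/312 + (40169/253968)*sqrt(407).


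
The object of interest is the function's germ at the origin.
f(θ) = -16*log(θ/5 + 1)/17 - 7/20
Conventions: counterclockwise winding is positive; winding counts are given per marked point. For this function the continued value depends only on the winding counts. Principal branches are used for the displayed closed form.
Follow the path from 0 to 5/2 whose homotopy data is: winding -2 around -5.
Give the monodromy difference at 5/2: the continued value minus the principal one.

The rational part is single-valued and drops out of the difference; each branch term changes only by its own monodromy.
(-16/17)*log(1 - θ/(-5)): each positive loop around -5 adds 2*pi*i to the log, so winding -2 contributes (-16/17)*(-2)*2*pi*i = (64/17)*pi*i.
Summing the contributions at θ = 5/2 gives (64/17)*pi*i.

Continued minus principal equals (64/17)*pi*i.


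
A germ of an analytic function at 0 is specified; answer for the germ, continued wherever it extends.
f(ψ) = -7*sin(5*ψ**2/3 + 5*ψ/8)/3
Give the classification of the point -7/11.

The point is a regular point.

There is no denominator, hence no pole anywhere.
The factor -sin(5*ψ**2/3 + 5*ψ/8) is entire.
So the germ continues analytically to -7/11.


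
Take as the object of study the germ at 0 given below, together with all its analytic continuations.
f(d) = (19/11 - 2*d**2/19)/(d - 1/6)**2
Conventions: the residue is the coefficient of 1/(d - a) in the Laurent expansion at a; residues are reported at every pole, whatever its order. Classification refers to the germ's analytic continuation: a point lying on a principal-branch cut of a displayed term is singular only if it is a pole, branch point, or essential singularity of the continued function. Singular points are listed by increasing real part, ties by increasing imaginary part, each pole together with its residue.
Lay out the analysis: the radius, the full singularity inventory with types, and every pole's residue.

Denominator factor (d - 1/6)^2: pole of order 2 at 1/6, modulus 1/6.
The radius of convergence is the smallest modulus among the singular points: 1/6.
At the order-2 pole 1/6 set g(d) = (d - (1/6))^2*f(d) = 19/11 - 2*d**2/19.
Order-2 pole: residue = g'(a); g'(1/6) = -2/57, so the residue is -2/57.

Radius of convergence at 0: 1/6.
At 1/6: a pole of order 2; residue -2/57.


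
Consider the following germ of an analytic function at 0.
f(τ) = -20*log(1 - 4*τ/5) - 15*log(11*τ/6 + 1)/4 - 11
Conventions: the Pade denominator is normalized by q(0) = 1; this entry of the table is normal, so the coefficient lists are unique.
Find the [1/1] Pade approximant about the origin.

Taylor coefficients needed (expand at 0): a_0 = -11, a_1 = 73/8, a_2 = 6097/480.
Write the denominator as Q(τ) = 1 + q1*τ. Requiring Q*f - P = O(τ^3) with deg P <= 1 kills the coefficients of τ^2..τ^2 in Q*f:
  τ^2: a_2 + q1*a_1 = 0, i.e. 6097/480 + (73/8)*q1 = 0.
Solving this linear system: q1 = -6097/4380.
The numerator is Q*f truncated at degree 1: P0 = a_0 = -11; P1 = a_1 + q1*a_0 = 214069/8760.

The Pade approximant has numerator coefficients [-11, 214069/8760]; denominator coefficients [1, -6097/4380].


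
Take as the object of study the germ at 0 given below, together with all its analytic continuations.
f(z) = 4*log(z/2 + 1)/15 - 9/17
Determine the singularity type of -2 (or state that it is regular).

The term (4/15)*log(1 - z/(-2)) has argument 1 - -2/(-2) = 0 at -2: a logarithmic (infinitely-sheeted) branch point; the remaining terms are analytic or single-valued there.

The point is a logarithmic branch point.


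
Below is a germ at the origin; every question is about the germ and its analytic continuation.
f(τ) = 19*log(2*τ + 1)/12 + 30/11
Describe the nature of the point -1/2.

The point is a logarithmic branch point.

The term (19/12)*log(1 - τ/(-1/2)) has argument 1 - -1/2/(-1/2) = 0 at -1/2: a logarithmic (infinitely-sheeted) branch point; the remaining terms are analytic or single-valued there.


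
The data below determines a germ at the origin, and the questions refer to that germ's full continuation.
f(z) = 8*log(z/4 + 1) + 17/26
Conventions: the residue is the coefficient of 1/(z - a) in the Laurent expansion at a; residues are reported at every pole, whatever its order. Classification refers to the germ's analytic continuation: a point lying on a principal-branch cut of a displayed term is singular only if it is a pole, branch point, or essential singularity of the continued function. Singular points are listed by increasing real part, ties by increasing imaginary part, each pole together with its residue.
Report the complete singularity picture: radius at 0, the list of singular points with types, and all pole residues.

Radius of convergence at 0: 4.
At -4: a logarithmic branch point.

Branch term (8)*log(1 - z/(-4)): its argument vanishes at z = -4, a logarithmic branch point, modulus 4.
The radius of convergence is the smallest modulus among the singular points: 4.


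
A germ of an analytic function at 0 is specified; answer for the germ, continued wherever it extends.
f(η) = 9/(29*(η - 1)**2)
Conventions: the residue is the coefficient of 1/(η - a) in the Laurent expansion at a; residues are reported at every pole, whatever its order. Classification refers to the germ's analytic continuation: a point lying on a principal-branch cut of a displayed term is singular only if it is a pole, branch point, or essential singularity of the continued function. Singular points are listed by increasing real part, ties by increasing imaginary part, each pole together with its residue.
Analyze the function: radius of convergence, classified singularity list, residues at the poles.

Denominator factor (η - 1)^2: pole of order 2 at 1, modulus 1.
The radius of convergence is the smallest modulus among the singular points: 1.
At the order-2 pole 1 set g(η) = (η - (1))^2*f(η) = 9/29.
Order-2 pole: residue = g'(a); g'(1) = 0, so the residue is 0.

Radius of convergence at 0: 1.
At 1: a pole of order 2; residue 0.


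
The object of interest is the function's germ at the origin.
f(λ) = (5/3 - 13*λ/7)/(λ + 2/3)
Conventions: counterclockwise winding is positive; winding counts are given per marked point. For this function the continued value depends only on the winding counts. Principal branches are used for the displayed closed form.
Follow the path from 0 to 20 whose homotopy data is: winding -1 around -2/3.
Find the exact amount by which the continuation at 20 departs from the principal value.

The function is rational, hence single-valued: continuing it around any pole returns the same value, so the difference is 0.

Continued minus principal equals 0.


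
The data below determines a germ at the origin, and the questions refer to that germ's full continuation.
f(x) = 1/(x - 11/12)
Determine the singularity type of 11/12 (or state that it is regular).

The point is a pole of order 1.

The denominator factor x - 11/12 vanishes at 11/12 and appears to the power 1; the numerator there equals 1, nonzero, and no other factor vanishes.
Hence a pole whose order is the multiplicity, 1.


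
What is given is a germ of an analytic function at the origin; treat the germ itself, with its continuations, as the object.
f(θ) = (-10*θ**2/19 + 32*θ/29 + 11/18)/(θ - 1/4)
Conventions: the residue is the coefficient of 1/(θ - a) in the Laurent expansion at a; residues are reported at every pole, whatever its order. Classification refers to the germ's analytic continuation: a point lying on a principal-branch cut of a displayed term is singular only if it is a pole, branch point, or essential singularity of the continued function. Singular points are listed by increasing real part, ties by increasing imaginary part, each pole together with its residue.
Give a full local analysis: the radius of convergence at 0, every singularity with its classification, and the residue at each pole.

Radius of convergence at 0: 1/4.
At 1/4: a pole of order 1; residue 33883/39672.

Denominator factor (θ - 1/4): pole of order 1 at 1/4, modulus 1/4.
The radius of convergence is the smallest modulus among the singular points: 1/4.
At the order-1 pole 1/4 set g(θ) = (θ - (1/4))*f(θ) = -10*θ**2/19 + 32*θ/29 + 11/18.
Simple pole: residue = g(a) at a = 1/4, which is 33883/39672.


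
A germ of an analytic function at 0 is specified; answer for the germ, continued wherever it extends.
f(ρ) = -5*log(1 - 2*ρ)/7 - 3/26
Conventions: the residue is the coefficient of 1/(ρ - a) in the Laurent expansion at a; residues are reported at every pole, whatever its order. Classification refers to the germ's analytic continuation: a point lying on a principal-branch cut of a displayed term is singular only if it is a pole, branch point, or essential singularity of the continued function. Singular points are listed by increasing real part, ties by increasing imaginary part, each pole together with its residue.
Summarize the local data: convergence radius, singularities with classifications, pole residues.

Radius of convergence at 0: 1/2.
At 1/2: a logarithmic branch point.

Branch term (-5/7)*log(1 - ρ/(1/2)): its argument vanishes at ρ = 1/2, a logarithmic branch point, modulus 1/2.
The radius of convergence is the smallest modulus among the singular points: 1/2.


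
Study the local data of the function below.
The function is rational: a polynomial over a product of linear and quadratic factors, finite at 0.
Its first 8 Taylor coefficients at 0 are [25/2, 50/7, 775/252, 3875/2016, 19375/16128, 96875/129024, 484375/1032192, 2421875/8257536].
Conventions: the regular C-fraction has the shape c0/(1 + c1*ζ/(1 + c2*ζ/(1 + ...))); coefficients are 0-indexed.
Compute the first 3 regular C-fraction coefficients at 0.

Taylor coefficients (read off): a_0 = 25/2, a_1 = 50/7, a_2 = 775/252.
c0 = a_0 = 25/2. Peel one level at a time: if S = 1 + c*ζ/S' with S'(0) = 1, then c is the ζ-coefficient of S and S' = c*ζ/(S - 1).
S_1 = c0/f = 1 + (-4/7)*ζ + (71/882)*ζ^2 + ...; c1 = -4/7.
S_2 = c1*ζ/(S_1 - 1) = 1 + (71/504)*ζ + ...; c2 = 71/504.

The regular C-fraction coefficients are [25/2, -4/7, 71/504].


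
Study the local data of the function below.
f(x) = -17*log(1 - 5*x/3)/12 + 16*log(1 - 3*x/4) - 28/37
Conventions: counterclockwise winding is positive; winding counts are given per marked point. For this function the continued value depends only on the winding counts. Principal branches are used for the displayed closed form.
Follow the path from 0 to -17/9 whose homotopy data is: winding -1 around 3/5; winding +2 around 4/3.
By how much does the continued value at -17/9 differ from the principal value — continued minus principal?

The rational part is single-valued and drops out of the difference; each branch term changes only by its own monodromy.
(16)*log(1 - x/(4/3)): each positive loop around 4/3 adds 2*pi*i to the log, so winding +2 contributes (16)*(2)*2*pi*i = (64)*pi*i.
(-17/12)*log(1 - x/(3/5)): each positive loop around 3/5 adds 2*pi*i to the log, so winding -1 contributes (-17/12)*(-1)*2*pi*i = (17/6)*pi*i.
Summing the contributions at x = -17/9 gives (401/6)*pi*i.

Continued minus principal equals (401/6)*pi*i.


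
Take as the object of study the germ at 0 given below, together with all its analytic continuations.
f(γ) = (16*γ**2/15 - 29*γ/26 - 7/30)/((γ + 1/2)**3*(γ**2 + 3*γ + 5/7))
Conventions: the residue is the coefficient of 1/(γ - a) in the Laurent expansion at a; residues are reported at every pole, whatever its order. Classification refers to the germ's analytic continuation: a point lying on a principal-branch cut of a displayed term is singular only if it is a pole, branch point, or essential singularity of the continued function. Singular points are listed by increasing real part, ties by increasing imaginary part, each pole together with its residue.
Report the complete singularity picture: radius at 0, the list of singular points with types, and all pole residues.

Denominator factor (γ**2 + 3*γ + 5/7): discriminant 43/7, real irrational roots -3/2 + (1/14)*sqrt(301) and -3/2 - (1/14)*sqrt(301); poles of order 1, moduli 3/2 - (1/14)*sqrt(301) and 3/2 + (1/14)*sqrt(301).
Denominator factor (γ + 1/2)^3: pole of order 3 at -1/2, modulus 1/2.
The radius of convergence is the smallest modulus among the singular points: 3/2 - (1/14)*sqrt(301).
The factor γ**2 + 3*γ + 5/7 splits as (γ - a)(γ - a') with a = -3/2 - (1/14)*sqrt(301), a' = -3/2 + (1/14)*sqrt(301). At the order-1 pole a set g(γ) = (γ - a)*f(γ) = [(16*γ**2/15 - 29*γ/26 - 7/30)/(γ + 1/2)**3] / (γ - a').
Simple pole: residue = g(a) at a = -3/2 - (1/14)*sqrt(301), which is 1388926/658125 - (2807882/28299375)*sqrt(301).
At the order-3 pole -1/2 set g(γ) = (γ - (-1/2))^3*f(γ) = (16*γ**2/15 - 29*γ/26 - 7/30)/(γ**2 + 3*γ + 5/7).
Order-3 pole: residue = g''(a)/2; g''(-1/2) = -5555704/658125, so the residue is -2777852/658125.
The factor γ**2 + 3*γ + 5/7 splits as (γ - a)(γ - a') with a = -3/2 + (1/14)*sqrt(301), a' = -3/2 - (1/14)*sqrt(301). At the order-1 pole a set g(γ) = (γ - a)*f(γ) = [(16*γ**2/15 - 29*γ/26 - 7/30)/(γ + 1/2)**3] / (γ - a').
Simple pole: residue = g(a) at a = -3/2 + (1/14)*sqrt(301), which is 1388926/658125 + (2807882/28299375)*sqrt(301).
List the singular points by increasing real part (a conjugate pair: the negative imaginary part first).

Radius of convergence at 0: 3/2 - (1/14)*sqrt(301).
At -3/2 - (1/14)*sqrt(301): a pole of order 1; residue 1388926/658125 - (2807882/28299375)*sqrt(301).
At -1/2: a pole of order 3; residue -2777852/658125.
At -3/2 + (1/14)*sqrt(301): a pole of order 1; residue 1388926/658125 + (2807882/28299375)*sqrt(301).


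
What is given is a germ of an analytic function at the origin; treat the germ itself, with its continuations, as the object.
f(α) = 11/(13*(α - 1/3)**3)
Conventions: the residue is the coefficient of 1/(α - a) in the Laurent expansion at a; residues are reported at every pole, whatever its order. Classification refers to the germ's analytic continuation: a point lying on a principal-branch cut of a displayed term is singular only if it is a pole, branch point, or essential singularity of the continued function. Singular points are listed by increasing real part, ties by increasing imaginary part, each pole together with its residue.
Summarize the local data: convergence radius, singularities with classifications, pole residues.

Radius of convergence at 0: 1/3.
At 1/3: a pole of order 3; residue 0.

Denominator factor (α - 1/3)^3: pole of order 3 at 1/3, modulus 1/3.
The radius of convergence is the smallest modulus among the singular points: 1/3.
At the order-3 pole 1/3 set g(α) = (α - (1/3))^3*f(α) = 11/13.
Order-3 pole: residue = g''(a)/2; g''(1/3) = 0, so the residue is 0.


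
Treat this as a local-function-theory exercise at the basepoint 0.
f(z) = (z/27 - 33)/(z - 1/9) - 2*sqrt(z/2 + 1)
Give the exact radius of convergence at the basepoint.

The radius of convergence is 1/9.

Denominator factor (z - 1/9): pole of order 1 at 1/9, modulus 1/9.
Branch term (-2)*sqrt(1 - z/(-2)): its argument vanishes at z = -2, a square-root branch point, modulus 2.
The radius of convergence is the smallest modulus among the singular points: 1/9.


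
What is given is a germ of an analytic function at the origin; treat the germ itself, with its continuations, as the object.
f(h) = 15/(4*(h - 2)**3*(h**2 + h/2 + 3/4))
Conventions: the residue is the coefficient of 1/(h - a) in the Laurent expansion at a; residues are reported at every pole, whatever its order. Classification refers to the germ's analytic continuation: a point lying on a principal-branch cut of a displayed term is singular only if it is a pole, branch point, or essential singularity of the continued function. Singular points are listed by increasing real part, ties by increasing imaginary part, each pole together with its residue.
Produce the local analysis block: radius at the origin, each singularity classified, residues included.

Denominator factor (h**2 + h/2 + 3/4): discriminant -11/4, complex-conjugate roots (-1/4) + ((1/4)*sqrt(11))*i and (-1/4) - ((1/4)*sqrt(11))*i; poles of order 1, moduli (1/2)*sqrt(3) and (1/2)*sqrt(3).
Denominator factor (h - 2)^3: pole of order 3 at 2, modulus 2.
The radius of convergence is the smallest modulus among the singular points: (1/2)*sqrt(3).
The factor h**2 + h/2 + 3/4 splits as (h - a)(h - a') with a = (-1/4) - ((1/4)*sqrt(11))*i, a' = (-1/4) + ((1/4)*sqrt(11))*i. At the order-1 pole a set g(h) = (h - a)*f(h) = [15/(4*(h - 2)**3)] / (h - a').
Simple pole: residue = g(a) at a = (-1/4) - ((1/4)*sqrt(11))*i, which is (-1740/12167) - ((3240/133837)*sqrt(11))*i.
The factor h**2 + h/2 + 3/4 splits as (h - a)(h - a') with a = (-1/4) + ((1/4)*sqrt(11))*i, a' = (-1/4) - ((1/4)*sqrt(11))*i. At the order-1 pole a set g(h) = (h - a)*f(h) = [15/(4*(h - 2)**3)] / (h - a').
Simple pole: residue = g(a) at a = (-1/4) + ((1/4)*sqrt(11))*i, which is (-1740/12167) + ((3240/133837)*sqrt(11))*i.
At the order-3 pole 2 set g(h) = (h - (2))^3*f(h) = 15/(4*(h**2 + h/2 + 3/4)).
Order-3 pole: residue = g''(a)/2; g''(2) = 6960/12167, so the residue is 3480/12167.
List the singular points by increasing real part (a conjugate pair: the negative imaginary part first).

Radius of convergence at 0: (1/2)*sqrt(3).
At (-1/4) - ((1/4)*sqrt(11))*i: a pole of order 1; residue (-1740/12167) - ((3240/133837)*sqrt(11))*i.
At (-1/4) + ((1/4)*sqrt(11))*i: a pole of order 1; residue (-1740/12167) + ((3240/133837)*sqrt(11))*i.
At 2: a pole of order 3; residue 3480/12167.


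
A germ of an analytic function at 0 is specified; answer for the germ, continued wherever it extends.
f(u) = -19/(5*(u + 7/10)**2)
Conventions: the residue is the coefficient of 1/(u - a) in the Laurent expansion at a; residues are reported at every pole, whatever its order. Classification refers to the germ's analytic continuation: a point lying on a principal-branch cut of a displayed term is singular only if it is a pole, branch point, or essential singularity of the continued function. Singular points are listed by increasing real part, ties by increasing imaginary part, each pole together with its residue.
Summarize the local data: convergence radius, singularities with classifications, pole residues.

Radius of convergence at 0: 7/10.
At -7/10: a pole of order 2; residue 0.

Denominator factor (u + 7/10)^2: pole of order 2 at -7/10, modulus 7/10.
The radius of convergence is the smallest modulus among the singular points: 7/10.
At the order-2 pole -7/10 set g(u) = (u - (-7/10))^2*f(u) = -19/5.
Order-2 pole: residue = g'(a); g'(-7/10) = 0, so the residue is 0.


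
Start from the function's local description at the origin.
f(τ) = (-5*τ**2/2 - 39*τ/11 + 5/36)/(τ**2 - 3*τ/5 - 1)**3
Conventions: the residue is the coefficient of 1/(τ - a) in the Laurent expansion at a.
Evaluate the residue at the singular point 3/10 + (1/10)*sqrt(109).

The residue is -(149375/42735957)*sqrt(109).

The factor τ**2 - 3*τ/5 - 1 splits as (τ - a)(τ - a') with a = 3/10 + (1/10)*sqrt(109), a' = 3/10 - (1/10)*sqrt(109). At the order-3 pole a set g(τ) = (τ - a)^3*f(τ) = [-5*τ**2/2 - 39*τ/11 + 5/36] / (τ - a')^3.
Order-3 pole: residue = g''(a)/2; g''(3/10 + (1/10)*sqrt(109)) = -(298750/42735957)*sqrt(109), so the residue is -(149375/42735957)*sqrt(109).


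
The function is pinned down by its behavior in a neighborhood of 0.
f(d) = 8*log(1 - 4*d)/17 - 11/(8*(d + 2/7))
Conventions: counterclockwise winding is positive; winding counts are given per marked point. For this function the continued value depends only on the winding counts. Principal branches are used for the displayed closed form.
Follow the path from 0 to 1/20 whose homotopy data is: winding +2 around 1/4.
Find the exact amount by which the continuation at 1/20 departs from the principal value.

Continued minus principal equals (32/17)*pi*i.

The rational part is single-valued and drops out of the difference; each branch term changes only by its own monodromy.
(8/17)*log(1 - d/(1/4)): each positive loop around 1/4 adds 2*pi*i to the log, so winding +2 contributes (8/17)*(2)*2*pi*i = (32/17)*pi*i.
Summing the contributions at d = 1/20 gives (32/17)*pi*i.
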